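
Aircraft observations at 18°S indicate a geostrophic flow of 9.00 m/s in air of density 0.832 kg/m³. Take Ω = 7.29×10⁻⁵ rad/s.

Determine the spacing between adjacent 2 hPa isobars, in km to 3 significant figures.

Coriolis parameter at 18°S:
f = 2Ω sin φ = 2 × 7.29×10⁻⁵ × sin 18° = 4.51×10⁻⁵ s⁻¹
Geostrophic balance rearranged: |∂P/∂n| = f ρ V_g
|∂P/∂n| = 4.51×10⁻⁵ × 0.832 × 9.00 = 3.37×10⁻⁴ Pa/m
Isobar spacing: Δn = ΔP/|∂P/∂n| = 200 Pa / 3.37×10⁻⁴ Pa/m = 592822 m ≈ 593 km

593 km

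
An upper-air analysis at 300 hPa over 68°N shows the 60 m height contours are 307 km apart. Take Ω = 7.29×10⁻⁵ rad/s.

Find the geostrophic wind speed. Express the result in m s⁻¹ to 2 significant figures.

14 m s⁻¹

Coriolis parameter at 68°N:
f = 2Ω sin φ = 2 × 7.29×10⁻⁵ × sin 68° = 1.35×10⁻⁴ s⁻¹
Height gradient: |∂Z/∂n| = 60 m / 307000 m = 1.95×10⁻⁴
On a pressure surface, geostrophic balance gives V_g = (g/f)|∂Z/∂n|:
V_g = 9.81 × 1.95×10⁻⁴ / 1.35×10⁻⁴ = 14.2 m/s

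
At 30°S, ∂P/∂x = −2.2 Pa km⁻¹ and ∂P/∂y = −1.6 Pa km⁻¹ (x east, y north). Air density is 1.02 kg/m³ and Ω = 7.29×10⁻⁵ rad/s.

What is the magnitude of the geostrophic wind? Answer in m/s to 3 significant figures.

36.6 m/s

Coriolis parameter at 30°S:
f = 2Ω sin φ = 2 × 7.29×10⁻⁵ × sin 30° = 7.29×10⁻⁵ s⁻¹
In the Southern Hemisphere f is negative: f = −7.29×10⁻⁵ s⁻¹.
Component geostrophic relations (x east, y north):
u_g = −(1/(fρ)) ∂P/∂y,  v_g = (1/(fρ)) ∂P/∂x
u_g = −(−1.6×10⁻³)/(−7.29×10⁻⁵ × 1.02) = −21.5 m/s;  v_g = (−2.2×10⁻³)/(−7.29×10⁻⁵ × 1.02) = 29.6 m/s
|V_g| = √(u_g² + v_g²) = 36.6 m/s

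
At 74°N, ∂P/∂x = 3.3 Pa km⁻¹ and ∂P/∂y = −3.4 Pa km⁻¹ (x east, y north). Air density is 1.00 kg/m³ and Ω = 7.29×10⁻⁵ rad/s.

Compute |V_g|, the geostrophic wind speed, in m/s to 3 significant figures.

Coriolis parameter at 74°N:
f = 2Ω sin φ = 2 × 7.29×10⁻⁵ × sin 74° = 1.40×10⁻⁴ s⁻¹
Component geostrophic relations (x east, y north):
u_g = −(1/(fρ)) ∂P/∂y,  v_g = (1/(fρ)) ∂P/∂x
u_g = −(−3.4×10⁻³)/(1.40×10⁻⁴ × 1.00) = 24.3 m/s;  v_g = (3.3×10⁻³)/(1.40×10⁻⁴ × 1.00) = 23.5 m/s
|V_g| = √(u_g² + v_g²) = 33.8 m/s

33.8 m/s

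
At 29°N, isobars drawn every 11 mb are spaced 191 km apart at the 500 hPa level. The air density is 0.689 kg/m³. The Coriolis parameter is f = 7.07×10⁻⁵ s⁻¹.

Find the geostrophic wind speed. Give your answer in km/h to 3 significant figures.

Pressure gradient: |∂P/∂n| = 1100 Pa / 191000 m = 5.76×10⁻³ Pa/m
Geostrophic balance (pressure-gradient force = Coriolis force):
V_g = (1/(fρ)) |∂P/∂n| = 5.76×10⁻³ / (7.07×10⁻⁵ × 0.689) = 118 m/s
Converting: 118 m/s × 3.6 = 426 km/h

426 km/h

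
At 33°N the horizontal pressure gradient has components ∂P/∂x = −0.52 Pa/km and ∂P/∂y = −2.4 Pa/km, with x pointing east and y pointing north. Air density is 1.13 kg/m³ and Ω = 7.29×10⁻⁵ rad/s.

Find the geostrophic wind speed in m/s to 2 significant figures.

Coriolis parameter at 33°N:
f = 2Ω sin φ = 2 × 7.29×10⁻⁵ × sin 33° = 7.94×10⁻⁵ s⁻¹
Component geostrophic relations (x east, y north):
u_g = −(1/(fρ)) ∂P/∂y,  v_g = (1/(fρ)) ∂P/∂x
u_g = −(−2.4×10⁻³)/(7.94×10⁻⁵ × 1.13) = 26.7 m/s;  v_g = (−0.52×10⁻³)/(7.94×10⁻⁵ × 1.13) = −5.80 m/s
|V_g| = √(u_g² + v_g²) = 27.4 m/s

27 m/s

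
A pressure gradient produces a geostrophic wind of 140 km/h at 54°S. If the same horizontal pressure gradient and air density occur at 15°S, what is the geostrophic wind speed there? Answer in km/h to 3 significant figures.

438 km/h

With the same pressure gradient and density, V_g ∝ 1/f ∝ 1/sin φ.
V₂ = V₁ · sin φ₁ / sin φ₂ = 140 × sin 54° / sin 15°
V₂ = 140 × 0.8090/0.2588 = 438 km/h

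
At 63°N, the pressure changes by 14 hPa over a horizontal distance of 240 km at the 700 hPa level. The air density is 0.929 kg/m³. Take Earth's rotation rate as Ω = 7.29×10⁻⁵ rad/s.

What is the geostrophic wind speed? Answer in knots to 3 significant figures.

Coriolis parameter at 63°N:
f = 2Ω sin φ = 2 × 7.29×10⁻⁵ × sin 63° = 1.30×10⁻⁴ s⁻¹
Pressure gradient: |∂P/∂n| = 1400 Pa / 240000 m = 5.83×10⁻³ Pa/m
Geostrophic balance (pressure-gradient force = Coriolis force):
V_g = (1/(fρ)) |∂P/∂n| = 5.83×10⁻³ / (1.30×10⁻⁴ × 0.929) = 48.3 m/s
Converting: 48.3 m/s × 1.944 = 94.0 knots

94.0 knots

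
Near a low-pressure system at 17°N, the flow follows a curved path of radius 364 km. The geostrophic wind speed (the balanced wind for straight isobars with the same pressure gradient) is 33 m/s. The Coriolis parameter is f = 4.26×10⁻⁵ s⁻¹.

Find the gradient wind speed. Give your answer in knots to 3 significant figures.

31.4 knots

Around a low, centrifugal force acts outward with Coriolis, so pressure-gradient force balances both:
(1/ρ)|∂P/∂n| = fV + V²/R  →  V² + fR·V − fR·V_g = 0
With fR = 4.26×10⁻⁵ × 364×10³ m = 15.5 m/s:
V = [−fR + √((fR)² + 4 fR V_g)]/2 = [−15.5 + √(15.5² + 4×15.5×33)]/2 = 16.2 m/s
Subgeostrophic (V < V_g = 33 m/s), as expected around a low.
Converting: 16.2 m/s × 1.944 = 31.4 knots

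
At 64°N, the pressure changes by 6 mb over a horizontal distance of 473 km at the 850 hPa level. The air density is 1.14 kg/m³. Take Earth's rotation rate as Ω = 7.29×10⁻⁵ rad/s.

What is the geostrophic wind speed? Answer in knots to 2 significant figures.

17 knots

Coriolis parameter at 64°N:
f = 2Ω sin φ = 2 × 7.29×10⁻⁵ × sin 64° = 1.31×10⁻⁴ s⁻¹
Pressure gradient: |∂P/∂n| = 600 Pa / 473000 m = 1.27×10⁻³ Pa/m
Geostrophic balance (pressure-gradient force = Coriolis force):
V_g = (1/(fρ)) |∂P/∂n| = 1.27×10⁻³ / (1.31×10⁻⁴ × 1.14) = 8.49 m/s
Converting: 8.49 m/s × 1.944 = 17 knots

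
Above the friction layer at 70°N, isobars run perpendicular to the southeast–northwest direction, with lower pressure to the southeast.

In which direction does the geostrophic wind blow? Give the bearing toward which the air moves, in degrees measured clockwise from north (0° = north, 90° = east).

The pressure-gradient force points toward the southeast (bearing 135°).
Geostrophic balance: in the Northern Hemisphere the Coriolis force deflects motion to the right, so the geostrophic wind blows 90° to the right of the pressure-gradient force (low pressure on the left).
Rotating 135° by 90° clockwise gives 225° — the wind blows toward the southwest.

225°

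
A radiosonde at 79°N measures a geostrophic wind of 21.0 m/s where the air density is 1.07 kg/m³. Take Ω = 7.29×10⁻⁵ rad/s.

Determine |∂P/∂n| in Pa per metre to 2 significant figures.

3.2×10⁻³ Pa/m

Coriolis parameter at 79°N:
f = 2Ω sin φ = 2 × 7.29×10⁻⁵ × sin 79° = 1.43×10⁻⁴ s⁻¹
Geostrophic balance rearranged: |∂P/∂n| = f ρ V_g
|∂P/∂n| = 1.43×10⁻⁴ × 1.07 × 21.0 = 3.22×10⁻³ Pa/m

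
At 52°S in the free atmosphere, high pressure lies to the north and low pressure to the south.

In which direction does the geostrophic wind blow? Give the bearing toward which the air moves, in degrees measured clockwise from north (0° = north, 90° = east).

The pressure-gradient force points toward the south (bearing 180°).
Geostrophic balance: in the Southern Hemisphere the Coriolis force deflects motion to the left, so the geostrophic wind blows 90° to the left of the pressure-gradient force (low pressure on the right).
Rotating 180° by 90° counterclockwise gives 090° — the wind blows toward the east.

090°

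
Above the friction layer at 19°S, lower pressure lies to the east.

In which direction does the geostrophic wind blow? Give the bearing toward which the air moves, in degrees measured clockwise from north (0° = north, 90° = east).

The pressure-gradient force points toward the east (bearing 090°).
Geostrophic balance: in the Southern Hemisphere the Coriolis force deflects motion to the left, so the geostrophic wind blows 90° to the left of the pressure-gradient force (low pressure on the right).
Rotating 090° by 90° counterclockwise gives 000° — the wind blows toward the north.

000°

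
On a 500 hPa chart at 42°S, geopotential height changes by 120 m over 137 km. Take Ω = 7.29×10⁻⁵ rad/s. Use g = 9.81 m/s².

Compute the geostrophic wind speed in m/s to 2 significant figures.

88 m/s

Coriolis parameter at 42°S:
f = 2Ω sin φ = 2 × 7.29×10⁻⁵ × sin 42° = 9.76×10⁻⁵ s⁻¹
Height gradient: |∂Z/∂n| = 120 m / 137000 m = 8.76×10⁻⁴
On a pressure surface, geostrophic balance gives V_g = (g/f)|∂Z/∂n|:
V_g = 9.81 × 8.76×10⁻⁴ / 9.76×10⁻⁵ = 88.1 m/s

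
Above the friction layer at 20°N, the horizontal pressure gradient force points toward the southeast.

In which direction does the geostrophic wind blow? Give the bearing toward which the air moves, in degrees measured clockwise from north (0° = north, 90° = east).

The pressure-gradient force points toward the southeast (bearing 135°).
Geostrophic balance: in the Northern Hemisphere the Coriolis force deflects motion to the right, so the geostrophic wind blows 90° to the right of the pressure-gradient force (low pressure on the left).
Rotating 135° by 90° clockwise gives 225° — the wind blows toward the southwest.

225°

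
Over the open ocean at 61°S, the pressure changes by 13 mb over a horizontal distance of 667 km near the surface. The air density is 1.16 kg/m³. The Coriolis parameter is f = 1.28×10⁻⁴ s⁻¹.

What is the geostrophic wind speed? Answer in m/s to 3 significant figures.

Pressure gradient: |∂P/∂n| = 1300 Pa / 667000 m = 1.95×10⁻³ Pa/m
Geostrophic balance (pressure-gradient force = Coriolis force):
V_g = (1/(fρ)) |∂P/∂n| = 1.95×10⁻³ / (1.28×10⁻⁴ × 1.16) = 13.1 m/s

13.1 m/s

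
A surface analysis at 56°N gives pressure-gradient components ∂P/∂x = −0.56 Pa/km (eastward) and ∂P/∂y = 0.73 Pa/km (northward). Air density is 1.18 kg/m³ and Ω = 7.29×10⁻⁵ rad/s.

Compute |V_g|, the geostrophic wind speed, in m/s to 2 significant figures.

6.5 m/s

Coriolis parameter at 56°N:
f = 2Ω sin φ = 2 × 7.29×10⁻⁵ × sin 56° = 1.21×10⁻⁴ s⁻¹
Component geostrophic relations (x east, y north):
u_g = −(1/(fρ)) ∂P/∂y,  v_g = (1/(fρ)) ∂P/∂x
u_g = −(0.73×10⁻³)/(1.21×10⁻⁴ × 1.18) = −5.12 m/s;  v_g = (−0.56×10⁻³)/(1.21×10⁻⁴ × 1.18) = −3.93 m/s
|V_g| = √(u_g² + v_g²) = 6.45 m/s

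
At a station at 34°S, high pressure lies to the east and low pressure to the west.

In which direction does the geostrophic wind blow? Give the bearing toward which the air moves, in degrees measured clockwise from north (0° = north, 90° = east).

180°

The pressure-gradient force points toward the west (bearing 270°).
Geostrophic balance: in the Southern Hemisphere the Coriolis force deflects motion to the left, so the geostrophic wind blows 90° to the left of the pressure-gradient force (low pressure on the right).
Rotating 270° by 90° counterclockwise gives 180° — the wind blows toward the south.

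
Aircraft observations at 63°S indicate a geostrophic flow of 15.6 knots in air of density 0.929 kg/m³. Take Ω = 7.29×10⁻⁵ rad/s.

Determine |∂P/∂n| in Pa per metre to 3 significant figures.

Coriolis parameter at 63°S:
f = 2Ω sin φ = 2 × 7.29×10⁻⁵ × sin 63° = 1.30×10⁻⁴ s⁻¹
Wind speed in SI: 15.6 knots = 8.03 m/s
Geostrophic balance rearranged: |∂P/∂n| = f ρ V_g
|∂P/∂n| = 1.30×10⁻⁴ × 0.929 × 8.03 = 9.69×10⁻⁴ Pa/m

9.69×10⁻⁴ Pa/m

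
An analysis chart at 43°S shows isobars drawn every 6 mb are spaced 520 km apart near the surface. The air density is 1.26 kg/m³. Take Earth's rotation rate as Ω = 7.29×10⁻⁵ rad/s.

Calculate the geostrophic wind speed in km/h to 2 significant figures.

Coriolis parameter at 43°S:
f = 2Ω sin φ = 2 × 7.29×10⁻⁵ × sin 43° = 9.94×10⁻⁵ s⁻¹
Pressure gradient: |∂P/∂n| = 600 Pa / 520000 m = 1.15×10⁻³ Pa/m
Geostrophic balance (pressure-gradient force = Coriolis force):
V_g = (1/(fρ)) |∂P/∂n| = 1.15×10⁻³ / (9.94×10⁻⁵ × 1.26) = 9.21 m/s
Converting: 9.21 m/s × 3.6 = 33 km/h

33 km/h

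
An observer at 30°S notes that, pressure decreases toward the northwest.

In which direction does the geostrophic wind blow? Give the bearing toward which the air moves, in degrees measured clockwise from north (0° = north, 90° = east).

The pressure-gradient force points toward the northwest (bearing 315°).
Geostrophic balance: in the Southern Hemisphere the Coriolis force deflects motion to the left, so the geostrophic wind blows 90° to the left of the pressure-gradient force (low pressure on the right).
Rotating 315° by 90° counterclockwise gives 225° — the wind blows toward the southwest.

225°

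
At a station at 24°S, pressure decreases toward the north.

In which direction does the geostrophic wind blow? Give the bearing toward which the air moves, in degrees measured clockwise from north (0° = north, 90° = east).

270°

The pressure-gradient force points toward the north (bearing 000°).
Geostrophic balance: in the Southern Hemisphere the Coriolis force deflects motion to the left, so the geostrophic wind blows 90° to the left of the pressure-gradient force (low pressure on the right).
Rotating 000° by 90° counterclockwise gives 270° — the wind blows toward the west.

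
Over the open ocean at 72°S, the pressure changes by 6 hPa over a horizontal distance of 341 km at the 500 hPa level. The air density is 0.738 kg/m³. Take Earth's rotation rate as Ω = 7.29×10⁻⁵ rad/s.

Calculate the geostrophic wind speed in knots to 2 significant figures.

33 knots

Coriolis parameter at 72°S:
f = 2Ω sin φ = 2 × 7.29×10⁻⁵ × sin 72° = 1.39×10⁻⁴ s⁻¹
Pressure gradient: |∂P/∂n| = 600 Pa / 341000 m = 1.76×10⁻³ Pa/m
Geostrophic balance (pressure-gradient force = Coriolis force):
V_g = (1/(fρ)) |∂P/∂n| = 1.76×10⁻³ / (1.39×10⁻⁴ × 0.738) = 17.2 m/s
Converting: 17.2 m/s × 1.944 = 33 knots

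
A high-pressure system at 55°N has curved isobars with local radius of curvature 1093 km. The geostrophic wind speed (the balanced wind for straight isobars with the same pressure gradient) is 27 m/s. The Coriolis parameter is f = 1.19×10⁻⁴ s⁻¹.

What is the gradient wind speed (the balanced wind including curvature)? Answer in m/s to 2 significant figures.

38 m/s

Around a high, pressure-gradient force acts outward with centrifugal, so Coriolis balances both:
fV = (1/ρ)|∂P/∂n| + V²/R  →  V² − fR·V + fR·V_g = 0
With fR = 1.19×10⁻⁴ × 1093×10³ m = 130 m/s:
V = [fR − √((fR)² − 4 fR V_g)]/2 = [130 − √(130² − 4×130×27)]/2 = 38.2 m/s
Supergeostrophic (V > V_g = 27 m/s), as expected around a high.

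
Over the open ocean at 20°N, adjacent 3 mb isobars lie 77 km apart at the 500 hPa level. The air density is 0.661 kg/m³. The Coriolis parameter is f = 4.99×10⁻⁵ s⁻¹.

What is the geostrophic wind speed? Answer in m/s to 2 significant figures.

120 m/s

Pressure gradient: |∂P/∂n| = 300 Pa / 77000 m = 3.90×10⁻³ Pa/m
Geostrophic balance (pressure-gradient force = Coriolis force):
V_g = (1/(fρ)) |∂P/∂n| = 3.90×10⁻³ / (4.99×10⁻⁵ × 0.661) = 118 m/s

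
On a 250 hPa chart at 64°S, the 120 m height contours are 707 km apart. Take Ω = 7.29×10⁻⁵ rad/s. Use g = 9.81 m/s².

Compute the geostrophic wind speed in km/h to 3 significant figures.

Coriolis parameter at 64°S:
f = 2Ω sin φ = 2 × 7.29×10⁻⁵ × sin 64° = 1.31×10⁻⁴ s⁻¹
Height gradient: |∂Z/∂n| = 120 m / 707000 m = 1.70×10⁻⁴
On a pressure surface, geostrophic balance gives V_g = (g/f)|∂Z/∂n|:
V_g = 9.81 × 1.70×10⁻⁴ / 1.31×10⁻⁴ = 12.7 m/s
Converting: 12.7 m/s × 3.6 = 45.7 km/h

45.7 km/h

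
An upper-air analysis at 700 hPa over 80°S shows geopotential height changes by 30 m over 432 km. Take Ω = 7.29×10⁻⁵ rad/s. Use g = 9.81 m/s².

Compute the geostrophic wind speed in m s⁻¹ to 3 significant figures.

Coriolis parameter at 80°S:
f = 2Ω sin φ = 2 × 7.29×10⁻⁵ × sin 80° = 1.44×10⁻⁴ s⁻¹
Height gradient: |∂Z/∂n| = 30 m / 432000 m = 6.94×10⁻⁵
On a pressure surface, geostrophic balance gives V_g = (g/f)|∂Z/∂n|:
V_g = 9.81 × 6.94×10⁻⁵ / 1.44×10⁻⁴ = 4.74 m/s

4.74 m s⁻¹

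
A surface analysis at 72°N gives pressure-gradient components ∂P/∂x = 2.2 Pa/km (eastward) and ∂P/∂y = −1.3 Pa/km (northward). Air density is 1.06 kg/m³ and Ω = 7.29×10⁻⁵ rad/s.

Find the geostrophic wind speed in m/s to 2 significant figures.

17 m/s

Coriolis parameter at 72°N:
f = 2Ω sin φ = 2 × 7.29×10⁻⁵ × sin 72° = 1.39×10⁻⁴ s⁻¹
Component geostrophic relations (x east, y north):
u_g = −(1/(fρ)) ∂P/∂y,  v_g = (1/(fρ)) ∂P/∂x
u_g = −(−1.3×10⁻³)/(1.39×10⁻⁴ × 1.06) = 8.84 m/s;  v_g = (2.2×10⁻³)/(1.39×10⁻⁴ × 1.06) = 15.0 m/s
|V_g| = √(u_g² + v_g²) = 17.4 m/s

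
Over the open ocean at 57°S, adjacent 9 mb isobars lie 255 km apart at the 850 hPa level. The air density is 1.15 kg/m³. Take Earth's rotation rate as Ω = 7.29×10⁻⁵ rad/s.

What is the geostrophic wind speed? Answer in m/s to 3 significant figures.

25.1 m/s

Coriolis parameter at 57°S:
f = 2Ω sin φ = 2 × 7.29×10⁻⁵ × sin 57° = 1.22×10⁻⁴ s⁻¹
Pressure gradient: |∂P/∂n| = 900 Pa / 255000 m = 3.53×10⁻³ Pa/m
Geostrophic balance (pressure-gradient force = Coriolis force):
V_g = (1/(fρ)) |∂P/∂n| = 3.53×10⁻³ / (1.22×10⁻⁴ × 1.15) = 25.1 m/s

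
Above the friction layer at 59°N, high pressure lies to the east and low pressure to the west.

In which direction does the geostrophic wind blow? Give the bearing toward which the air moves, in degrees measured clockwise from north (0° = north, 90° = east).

The pressure-gradient force points toward the west (bearing 270°).
Geostrophic balance: in the Northern Hemisphere the Coriolis force deflects motion to the right, so the geostrophic wind blows 90° to the right of the pressure-gradient force (low pressure on the left).
Rotating 270° by 90° clockwise gives 000° — the wind blows toward the north.

000°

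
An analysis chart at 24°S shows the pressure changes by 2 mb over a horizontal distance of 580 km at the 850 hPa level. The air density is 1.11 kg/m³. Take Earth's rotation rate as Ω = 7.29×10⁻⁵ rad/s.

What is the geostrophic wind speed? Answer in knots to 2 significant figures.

Coriolis parameter at 24°S:
f = 2Ω sin φ = 2 × 7.29×10⁻⁵ × sin 24° = 5.93×10⁻⁵ s⁻¹
Pressure gradient: |∂P/∂n| = 200 Pa / 580000 m = 3.45×10⁻⁴ Pa/m
Geostrophic balance (pressure-gradient force = Coriolis force):
V_g = (1/(fρ)) |∂P/∂n| = 3.45×10⁻⁴ / (5.93×10⁻⁵ × 1.11) = 5.24 m/s
Converting: 5.24 m/s × 1.944 = 10 knots

10 knots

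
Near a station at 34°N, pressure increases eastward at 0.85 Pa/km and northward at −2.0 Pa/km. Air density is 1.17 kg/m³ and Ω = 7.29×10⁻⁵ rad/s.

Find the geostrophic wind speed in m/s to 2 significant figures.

Coriolis parameter at 34°N:
f = 2Ω sin φ = 2 × 7.29×10⁻⁵ × sin 34° = 8.15×10⁻⁵ s⁻¹
Component geostrophic relations (x east, y north):
u_g = −(1/(fρ)) ∂P/∂y,  v_g = (1/(fρ)) ∂P/∂x
u_g = −(−2.0×10⁻³)/(8.15×10⁻⁵ × 1.17) = 21.0 m/s;  v_g = (0.85×10⁻³)/(8.15×10⁻⁵ × 1.17) = 8.91 m/s
|V_g| = √(u_g² + v_g²) = 22.8 m/s

23 m/s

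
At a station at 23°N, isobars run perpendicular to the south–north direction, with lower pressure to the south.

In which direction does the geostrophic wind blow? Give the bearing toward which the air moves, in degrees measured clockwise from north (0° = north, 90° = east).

The pressure-gradient force points toward the south (bearing 180°).
Geostrophic balance: in the Northern Hemisphere the Coriolis force deflects motion to the right, so the geostrophic wind blows 90° to the right of the pressure-gradient force (low pressure on the left).
Rotating 180° by 90° clockwise gives 270° — the wind blows toward the west.

270°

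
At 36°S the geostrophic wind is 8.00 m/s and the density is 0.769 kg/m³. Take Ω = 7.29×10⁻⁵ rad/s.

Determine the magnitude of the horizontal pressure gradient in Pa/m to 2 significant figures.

Coriolis parameter at 36°S:
f = 2Ω sin φ = 2 × 7.29×10⁻⁵ × sin 36° = 8.57×10⁻⁵ s⁻¹
Geostrophic balance rearranged: |∂P/∂n| = f ρ V_g
|∂P/∂n| = 8.57×10⁻⁵ × 0.769 × 8.00 = 5.27×10⁻⁴ Pa/m

5.3×10⁻⁴ Pa/m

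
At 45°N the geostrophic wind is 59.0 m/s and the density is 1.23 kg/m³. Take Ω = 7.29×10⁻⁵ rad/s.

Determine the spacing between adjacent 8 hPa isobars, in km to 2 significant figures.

Coriolis parameter at 45°N:
f = 2Ω sin φ = 2 × 7.29×10⁻⁵ × sin 45° = 1.03×10⁻⁴ s⁻¹
Geostrophic balance rearranged: |∂P/∂n| = f ρ V_g
|∂P/∂n| = 1.03×10⁻⁴ × 1.23 × 59.0 = 7.48×10⁻³ Pa/m
Isobar spacing: Δn = ΔP/|∂P/∂n| = 800 Pa / 7.48×10⁻³ Pa/m = 106928 m ≈ 110 km

110 km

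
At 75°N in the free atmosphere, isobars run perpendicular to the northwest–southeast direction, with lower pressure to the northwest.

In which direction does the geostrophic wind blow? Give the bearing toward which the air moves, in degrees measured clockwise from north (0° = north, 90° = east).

045°

The pressure-gradient force points toward the northwest (bearing 315°).
Geostrophic balance: in the Northern Hemisphere the Coriolis force deflects motion to the right, so the geostrophic wind blows 90° to the right of the pressure-gradient force (low pressure on the left).
Rotating 315° by 90° clockwise gives 045° — the wind blows toward the northeast.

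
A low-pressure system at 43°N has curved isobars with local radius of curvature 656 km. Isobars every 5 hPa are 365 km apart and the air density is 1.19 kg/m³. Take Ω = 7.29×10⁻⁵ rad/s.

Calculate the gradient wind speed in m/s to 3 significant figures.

10.0 m/s

Coriolis parameter at 43°N:
f = 2Ω sin φ = 2 × 7.29×10⁻⁵ × sin 43° = 9.94×10⁻⁵ s⁻¹
Pressure gradient: |∂P/∂n| = 500 Pa / 365000 m = 1.37×10⁻³ Pa/m
Geostrophic speed: V_g = |∂P/∂n|/(fρ) = 1.37×10⁻³/(9.94×10⁻⁵ × 1.19) = 11.6 m/s
Around a low, centrifugal force acts outward with Coriolis, so pressure-gradient force balances both:
(1/ρ)|∂P/∂n| = fV + V²/R  →  V² + fR·V − fR·V_g = 0
With fR = 9.94×10⁻⁵ × 656×10³ m = 65.2 m/s:
V = [−fR + √((fR)² + 4 fR V_g)]/2 = [−65.2 + √(65.2² + 4×65.2×11.6)]/2 = 10 m/s
Subgeostrophic (V < V_g = 11.6 m/s), as expected around a low.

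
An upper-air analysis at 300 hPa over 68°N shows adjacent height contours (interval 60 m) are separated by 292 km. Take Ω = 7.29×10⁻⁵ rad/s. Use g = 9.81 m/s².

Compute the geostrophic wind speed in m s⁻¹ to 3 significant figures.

Coriolis parameter at 68°N:
f = 2Ω sin φ = 2 × 7.29×10⁻⁵ × sin 68° = 1.35×10⁻⁴ s⁻¹
Height gradient: |∂Z/∂n| = 60 m / 292000 m = 2.05×10⁻⁴
On a pressure surface, geostrophic balance gives V_g = (g/f)|∂Z/∂n|:
V_g = 9.81 × 2.05×10⁻⁴ / 1.35×10⁻⁴ = 14.9 m/s

14.9 m s⁻¹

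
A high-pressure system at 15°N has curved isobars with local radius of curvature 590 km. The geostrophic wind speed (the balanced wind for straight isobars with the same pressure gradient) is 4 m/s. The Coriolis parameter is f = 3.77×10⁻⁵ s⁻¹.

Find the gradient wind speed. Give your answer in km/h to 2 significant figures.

19 km/h

Around a high, pressure-gradient force acts outward with centrifugal, so Coriolis balances both:
fV = (1/ρ)|∂P/∂n| + V²/R  →  V² − fR·V + fR·V_g = 0
With fR = 3.77×10⁻⁵ × 590×10³ m = 22.2 m/s:
V = [fR − √((fR)² − 4 fR V_g)]/2 = [22.2 − √(22.2² − 4×22.2×4)]/2 = 5.23 m/s
Supergeostrophic (V > V_g = 4 m/s), as expected around a high.
Converting: 5.23 m/s × 3.6 = 19 km/h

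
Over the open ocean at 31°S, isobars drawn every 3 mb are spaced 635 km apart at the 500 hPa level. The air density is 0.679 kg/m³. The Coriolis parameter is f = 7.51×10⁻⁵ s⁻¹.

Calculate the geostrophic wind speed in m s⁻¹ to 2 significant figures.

Pressure gradient: |∂P/∂n| = 300 Pa / 635000 m = 4.72×10⁻⁴ Pa/m
Geostrophic balance (pressure-gradient force = Coriolis force):
V_g = (1/(fρ)) |∂P/∂n| = 4.72×10⁻⁴ / (7.51×10⁻⁵ × 0.679) = 9.26 m/s

9.3 m s⁻¹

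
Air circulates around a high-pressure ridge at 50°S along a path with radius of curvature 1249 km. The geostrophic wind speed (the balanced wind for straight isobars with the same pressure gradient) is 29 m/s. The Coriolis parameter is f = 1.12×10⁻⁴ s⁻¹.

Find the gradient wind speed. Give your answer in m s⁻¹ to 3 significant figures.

Around a high, pressure-gradient force acts outward with centrifugal, so Coriolis balances both:
fV = (1/ρ)|∂P/∂n| + V²/R  →  V² − fR·V + fR·V_g = 0
With fR = 1.12×10⁻⁴ × 1249×10³ m = 140 m/s:
V = [fR − √((fR)² − 4 fR V_g)]/2 = [140 − √(140² − 4×140×29)]/2 = 41 m/s
Supergeostrophic (V > V_g = 29 m/s), as expected around a high.

41.0 m s⁻¹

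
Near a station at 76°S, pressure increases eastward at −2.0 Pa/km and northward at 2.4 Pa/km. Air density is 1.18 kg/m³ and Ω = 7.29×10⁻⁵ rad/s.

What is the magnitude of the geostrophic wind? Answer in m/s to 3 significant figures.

Coriolis parameter at 76°S:
f = 2Ω sin φ = 2 × 7.29×10⁻⁵ × sin 76° = 1.41×10⁻⁴ s⁻¹
In the Southern Hemisphere f is negative: f = −1.41×10⁻⁴ s⁻¹.
Component geostrophic relations (x east, y north):
u_g = −(1/(fρ)) ∂P/∂y,  v_g = (1/(fρ)) ∂P/∂x
u_g = −(2.4×10⁻³)/(−1.41×10⁻⁴ × 1.18) = 14.4 m/s;  v_g = (−2.0×10⁻³)/(−1.41×10⁻⁴ × 1.18) = 12.0 m/s
|V_g| = √(u_g² + v_g²) = 18.7 m/s

18.7 m/s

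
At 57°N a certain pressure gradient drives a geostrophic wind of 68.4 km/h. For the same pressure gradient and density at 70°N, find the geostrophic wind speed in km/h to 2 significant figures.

With the same pressure gradient and density, V_g ∝ 1/f ∝ 1/sin φ.
V₂ = V₁ · sin φ₁ / sin φ₂ = 68.4 × sin 57° / sin 70°
V₂ = 68.4 × 0.8387/0.9397 = 61 km/h

61 km/h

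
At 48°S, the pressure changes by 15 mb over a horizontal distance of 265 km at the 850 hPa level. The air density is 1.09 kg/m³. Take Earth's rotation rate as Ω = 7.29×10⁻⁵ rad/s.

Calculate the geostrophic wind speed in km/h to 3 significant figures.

173 km/h

Coriolis parameter at 48°S:
f = 2Ω sin φ = 2 × 7.29×10⁻⁵ × sin 48° = 1.08×10⁻⁴ s⁻¹
Pressure gradient: |∂P/∂n| = 1500 Pa / 265000 m = 5.66×10⁻³ Pa/m
Geostrophic balance (pressure-gradient force = Coriolis force):
V_g = (1/(fρ)) |∂P/∂n| = 5.66×10⁻³ / (1.08×10⁻⁴ × 1.09) = 47.9 m/s
Converting: 47.9 m/s × 3.6 = 173 km/h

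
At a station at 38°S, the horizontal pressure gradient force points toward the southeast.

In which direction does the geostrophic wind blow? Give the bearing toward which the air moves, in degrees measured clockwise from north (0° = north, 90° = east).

045°

The pressure-gradient force points toward the southeast (bearing 135°).
Geostrophic balance: in the Southern Hemisphere the Coriolis force deflects motion to the left, so the geostrophic wind blows 90° to the left of the pressure-gradient force (low pressure on the right).
Rotating 135° by 90° counterclockwise gives 045° — the wind blows toward the northeast.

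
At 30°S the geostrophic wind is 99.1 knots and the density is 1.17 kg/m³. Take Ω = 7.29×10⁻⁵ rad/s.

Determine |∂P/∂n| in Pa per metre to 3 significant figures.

4.35×10⁻³ Pa/m

Coriolis parameter at 30°S:
f = 2Ω sin φ = 2 × 7.29×10⁻⁵ × sin 30° = 7.29×10⁻⁵ s⁻¹
Wind speed in SI: 99.1 knots = 51.0 m/s
Geostrophic balance rearranged: |∂P/∂n| = f ρ V_g
|∂P/∂n| = 7.29×10⁻⁵ × 1.17 × 51.0 = 4.35×10⁻³ Pa/m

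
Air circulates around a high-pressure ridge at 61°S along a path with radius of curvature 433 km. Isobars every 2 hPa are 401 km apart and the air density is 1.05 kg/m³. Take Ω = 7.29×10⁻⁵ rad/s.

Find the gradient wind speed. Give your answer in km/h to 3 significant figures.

14.5 km/h

Coriolis parameter at 61°S:
f = 2Ω sin φ = 2 × 7.29×10⁻⁵ × sin 61° = 1.28×10⁻⁴ s⁻¹
Pressure gradient: |∂P/∂n| = 200 Pa / 401000 m = 4.99×10⁻⁴ Pa/m
Geostrophic speed: V_g = |∂P/∂n|/(fρ) = 4.99×10⁻⁴/(1.28×10⁻⁴ × 1.05) = 3.72 m/s
Around a high, pressure-gradient force acts outward with centrifugal, so Coriolis balances both:
fV = (1/ρ)|∂P/∂n| + V²/R  →  V² − fR·V + fR·V_g = 0
With fR = 1.28×10⁻⁴ × 433×10³ m = 55.2 m/s:
V = [fR − √((fR)² − 4 fR V_g)]/2 = [55.2 − √(55.2² − 4×55.2×3.72)]/2 = 4.02 m/s
Supergeostrophic (V > V_g = 3.72 m/s), as expected around a high.
Converting: 4.02 m/s × 3.6 = 14.5 km/h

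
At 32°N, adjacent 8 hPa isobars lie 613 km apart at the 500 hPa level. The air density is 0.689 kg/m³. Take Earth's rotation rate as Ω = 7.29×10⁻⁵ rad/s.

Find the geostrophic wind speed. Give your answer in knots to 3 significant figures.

47.7 knots

Coriolis parameter at 32°N:
f = 2Ω sin φ = 2 × 7.29×10⁻⁵ × sin 32° = 7.73×10⁻⁵ s⁻¹
Pressure gradient: |∂P/∂n| = 800 Pa / 613000 m = 1.31×10⁻³ Pa/m
Geostrophic balance (pressure-gradient force = Coriolis force):
V_g = (1/(fρ)) |∂P/∂n| = 1.31×10⁻³ / (7.73×10⁻⁵ × 0.689) = 24.5 m/s
Converting: 24.5 m/s × 1.944 = 47.7 knots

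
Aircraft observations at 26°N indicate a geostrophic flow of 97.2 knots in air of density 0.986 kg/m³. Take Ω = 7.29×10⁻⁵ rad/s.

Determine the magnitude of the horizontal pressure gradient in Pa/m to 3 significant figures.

Coriolis parameter at 26°N:
f = 2Ω sin φ = 2 × 7.29×10⁻⁵ × sin 26° = 6.39×10⁻⁵ s⁻¹
Wind speed in SI: 97.2 knots = 50.0 m/s
Geostrophic balance rearranged: |∂P/∂n| = f ρ V_g
|∂P/∂n| = 6.39×10⁻⁵ × 0.986 × 50.0 = 3.15×10⁻³ Pa/m

3.15×10⁻³ Pa/m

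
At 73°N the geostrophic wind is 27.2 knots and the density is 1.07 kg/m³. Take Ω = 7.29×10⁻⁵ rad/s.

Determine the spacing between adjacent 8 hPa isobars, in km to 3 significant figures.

383 km

Coriolis parameter at 73°N:
f = 2Ω sin φ = 2 × 7.29×10⁻⁵ × sin 73° = 1.39×10⁻⁴ s⁻¹
Wind speed in SI: 27.2 knots = 14.0 m/s
Geostrophic balance rearranged: |∂P/∂n| = f ρ V_g
|∂P/∂n| = 1.39×10⁻⁴ × 1.07 × 14.0 = 2.09×10⁻³ Pa/m
Isobar spacing: Δn = ΔP/|∂P/∂n| = 800 Pa / 2.09×10⁻³ Pa/m = 383218 m ≈ 383 km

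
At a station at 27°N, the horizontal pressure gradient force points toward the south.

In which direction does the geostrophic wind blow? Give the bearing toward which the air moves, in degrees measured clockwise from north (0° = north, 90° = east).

The pressure-gradient force points toward the south (bearing 180°).
Geostrophic balance: in the Northern Hemisphere the Coriolis force deflects motion to the right, so the geostrophic wind blows 90° to the right of the pressure-gradient force (low pressure on the left).
Rotating 180° by 90° clockwise gives 270° — the wind blows toward the west.

270°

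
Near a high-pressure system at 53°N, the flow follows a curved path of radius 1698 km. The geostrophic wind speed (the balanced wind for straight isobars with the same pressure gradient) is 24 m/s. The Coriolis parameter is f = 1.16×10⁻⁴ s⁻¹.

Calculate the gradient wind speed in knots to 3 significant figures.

Around a high, pressure-gradient force acts outward with centrifugal, so Coriolis balances both:
fV = (1/ρ)|∂P/∂n| + V²/R  →  V² − fR·V + fR·V_g = 0
With fR = 1.16×10⁻⁴ × 1698×10³ m = 197 m/s:
V = [fR − √((fR)² − 4 fR V_g)]/2 = [197 − √(197² − 4×197×24)]/2 = 28 m/s
Supergeostrophic (V > V_g = 24 m/s), as expected around a high.
Converting: 28 m/s × 1.944 = 54.4 knots

54.4 knots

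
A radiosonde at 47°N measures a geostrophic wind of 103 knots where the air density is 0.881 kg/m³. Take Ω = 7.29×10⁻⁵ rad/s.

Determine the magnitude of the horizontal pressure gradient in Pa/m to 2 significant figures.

5.0×10⁻³ Pa/m

Coriolis parameter at 47°N:
f = 2Ω sin φ = 2 × 7.29×10⁻⁵ × sin 47° = 1.07×10⁻⁴ s⁻¹
Wind speed in SI: 103 knots = 53.0 m/s
Geostrophic balance rearranged: |∂P/∂n| = f ρ V_g
|∂P/∂n| = 1.07×10⁻⁴ × 0.881 × 53.0 = 4.98×10⁻³ Pa/m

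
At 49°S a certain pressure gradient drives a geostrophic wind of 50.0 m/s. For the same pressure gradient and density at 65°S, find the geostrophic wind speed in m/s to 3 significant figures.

41.6 m/s

With the same pressure gradient and density, V_g ∝ 1/f ∝ 1/sin φ.
V₂ = V₁ · sin φ₁ / sin φ₂ = 50.0 × sin 49° / sin 65°
V₂ = 50.0 × 0.7547/0.9063 = 41.6 m/s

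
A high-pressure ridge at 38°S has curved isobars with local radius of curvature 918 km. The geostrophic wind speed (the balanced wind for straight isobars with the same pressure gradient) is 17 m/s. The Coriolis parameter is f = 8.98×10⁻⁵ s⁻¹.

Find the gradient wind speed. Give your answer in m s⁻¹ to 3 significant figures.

24.0 m s⁻¹

Around a high, pressure-gradient force acts outward with centrifugal, so Coriolis balances both:
fV = (1/ρ)|∂P/∂n| + V²/R  →  V² − fR·V + fR·V_g = 0
With fR = 8.98×10⁻⁵ × 918×10³ m = 82.4 m/s:
V = [fR − √((fR)² − 4 fR V_g)]/2 = [82.4 − √(82.4² − 4×82.4×17)]/2 = 24 m/s
Supergeostrophic (V > V_g = 17 m/s), as expected around a high.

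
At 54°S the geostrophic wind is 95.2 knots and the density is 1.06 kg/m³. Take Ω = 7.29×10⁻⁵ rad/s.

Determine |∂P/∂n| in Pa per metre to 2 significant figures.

6.1×10⁻³ Pa/m

Coriolis parameter at 54°S:
f = 2Ω sin φ = 2 × 7.29×10⁻⁵ × sin 54° = 1.18×10⁻⁴ s⁻¹
Wind speed in SI: 95.2 knots = 49.0 m/s
Geostrophic balance rearranged: |∂P/∂n| = f ρ V_g
|∂P/∂n| = 1.18×10⁻⁴ × 1.06 × 49.0 = 6.12×10⁻³ Pa/m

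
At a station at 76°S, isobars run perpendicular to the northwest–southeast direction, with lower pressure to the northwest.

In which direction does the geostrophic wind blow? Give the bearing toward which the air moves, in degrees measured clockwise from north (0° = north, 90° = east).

The pressure-gradient force points toward the northwest (bearing 315°).
Geostrophic balance: in the Southern Hemisphere the Coriolis force deflects motion to the left, so the geostrophic wind blows 90° to the left of the pressure-gradient force (low pressure on the right).
Rotating 315° by 90° counterclockwise gives 225° — the wind blows toward the southwest.

225°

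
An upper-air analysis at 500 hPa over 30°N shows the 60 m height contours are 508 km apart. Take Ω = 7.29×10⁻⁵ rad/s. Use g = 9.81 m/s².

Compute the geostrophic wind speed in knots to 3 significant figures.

Coriolis parameter at 30°N:
f = 2Ω sin φ = 2 × 7.29×10⁻⁵ × sin 30° = 7.29×10⁻⁵ s⁻¹
Height gradient: |∂Z/∂n| = 60 m / 508000 m = 1.18×10⁻⁴
On a pressure surface, geostrophic balance gives V_g = (g/f)|∂Z/∂n|:
V_g = 9.81 × 1.18×10⁻⁴ / 7.29×10⁻⁵ = 15.9 m/s
Converting: 15.9 m/s × 1.944 = 30.9 knots

30.9 knots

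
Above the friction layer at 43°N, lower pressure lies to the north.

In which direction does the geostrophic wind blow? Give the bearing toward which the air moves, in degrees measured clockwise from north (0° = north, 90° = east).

The pressure-gradient force points toward the north (bearing 000°).
Geostrophic balance: in the Northern Hemisphere the Coriolis force deflects motion to the right, so the geostrophic wind blows 90° to the right of the pressure-gradient force (low pressure on the left).
Rotating 000° by 90° clockwise gives 090° — the wind blows toward the east.

090°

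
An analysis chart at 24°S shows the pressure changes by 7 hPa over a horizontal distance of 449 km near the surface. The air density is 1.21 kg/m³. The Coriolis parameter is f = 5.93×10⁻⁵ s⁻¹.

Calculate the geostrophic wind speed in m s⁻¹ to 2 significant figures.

22 m s⁻¹

Pressure gradient: |∂P/∂n| = 700 Pa / 449000 m = 1.56×10⁻³ Pa/m
Geostrophic balance (pressure-gradient force = Coriolis force):
V_g = (1/(fρ)) |∂P/∂n| = 1.56×10⁻³ / (5.93×10⁻⁵ × 1.21) = 21.7 m/s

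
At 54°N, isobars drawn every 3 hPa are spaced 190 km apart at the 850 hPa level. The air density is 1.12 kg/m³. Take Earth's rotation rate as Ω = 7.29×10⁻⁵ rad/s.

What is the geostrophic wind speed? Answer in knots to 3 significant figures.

23.2 knots

Coriolis parameter at 54°N:
f = 2Ω sin φ = 2 × 7.29×10⁻⁵ × sin 54° = 1.18×10⁻⁴ s⁻¹
Pressure gradient: |∂P/∂n| = 300 Pa / 190000 m = 1.58×10⁻³ Pa/m
Geostrophic balance (pressure-gradient force = Coriolis force):
V_g = (1/(fρ)) |∂P/∂n| = 1.58×10⁻³ / (1.18×10⁻⁴ × 1.12) = 12.0 m/s
Converting: 12.0 m/s × 1.944 = 23.2 knots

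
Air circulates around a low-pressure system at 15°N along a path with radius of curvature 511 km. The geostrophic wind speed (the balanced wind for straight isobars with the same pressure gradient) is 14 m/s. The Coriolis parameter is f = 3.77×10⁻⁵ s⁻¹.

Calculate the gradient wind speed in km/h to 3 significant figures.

Around a low, centrifugal force acts outward with Coriolis, so pressure-gradient force balances both:
(1/ρ)|∂P/∂n| = fV + V²/R  →  V² + fR·V − fR·V_g = 0
With fR = 3.77×10⁻⁵ × 511×10³ m = 19.3 m/s:
V = [−fR + √((fR)² + 4 fR V_g)]/2 = [−19.3 + √(19.3² + 4×19.3×14)]/2 = 9.41 m/s
Subgeostrophic (V < V_g = 14 m/s), as expected around a low.
Converting: 9.41 m/s × 3.6 = 33.9 km/h

33.9 km/h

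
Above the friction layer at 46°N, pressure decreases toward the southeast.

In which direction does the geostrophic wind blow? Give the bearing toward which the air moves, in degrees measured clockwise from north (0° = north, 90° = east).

225°

The pressure-gradient force points toward the southeast (bearing 135°).
Geostrophic balance: in the Northern Hemisphere the Coriolis force deflects motion to the right, so the geostrophic wind blows 90° to the right of the pressure-gradient force (low pressure on the left).
Rotating 135° by 90° clockwise gives 225° — the wind blows toward the southwest.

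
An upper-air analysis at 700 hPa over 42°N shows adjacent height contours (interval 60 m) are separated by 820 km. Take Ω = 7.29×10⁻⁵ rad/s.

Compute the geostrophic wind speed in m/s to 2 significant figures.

7.4 m/s

Coriolis parameter at 42°N:
f = 2Ω sin φ = 2 × 7.29×10⁻⁵ × sin 42° = 9.76×10⁻⁵ s⁻¹
Height gradient: |∂Z/∂n| = 60 m / 820000 m = 7.32×10⁻⁵
On a pressure surface, geostrophic balance gives V_g = (g/f)|∂Z/∂n|:
V_g = 9.81 × 7.32×10⁻⁵ / 9.76×10⁻⁵ = 7.36 m/s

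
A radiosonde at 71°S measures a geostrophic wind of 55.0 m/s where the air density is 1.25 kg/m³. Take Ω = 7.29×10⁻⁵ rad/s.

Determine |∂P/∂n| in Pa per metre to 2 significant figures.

Coriolis parameter at 71°S:
f = 2Ω sin φ = 2 × 7.29×10⁻⁵ × sin 71° = 1.38×10⁻⁴ s⁻¹
Geostrophic balance rearranged: |∂P/∂n| = f ρ V_g
|∂P/∂n| = 1.38×10⁻⁴ × 1.25 × 55.0 = 9.48×10⁻³ Pa/m

9.5×10⁻³ Pa/m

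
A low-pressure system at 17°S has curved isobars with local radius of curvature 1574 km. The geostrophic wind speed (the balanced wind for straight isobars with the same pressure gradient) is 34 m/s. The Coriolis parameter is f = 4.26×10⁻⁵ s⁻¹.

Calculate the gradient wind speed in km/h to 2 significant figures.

89 km/h

Around a low, centrifugal force acts outward with Coriolis, so pressure-gradient force balances both:
(1/ρ)|∂P/∂n| = fV + V²/R  →  V² + fR·V − fR·V_g = 0
With fR = 4.26×10⁻⁵ × 1574×10³ m = 67.1 m/s:
V = [−fR + √((fR)² + 4 fR V_g)]/2 = [−67.1 + √(67.1² + 4×67.1×34)]/2 = 24.8 m/s
Subgeostrophic (V < V_g = 34 m/s), as expected around a low.
Converting: 24.8 m/s × 3.6 = 89 km/h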